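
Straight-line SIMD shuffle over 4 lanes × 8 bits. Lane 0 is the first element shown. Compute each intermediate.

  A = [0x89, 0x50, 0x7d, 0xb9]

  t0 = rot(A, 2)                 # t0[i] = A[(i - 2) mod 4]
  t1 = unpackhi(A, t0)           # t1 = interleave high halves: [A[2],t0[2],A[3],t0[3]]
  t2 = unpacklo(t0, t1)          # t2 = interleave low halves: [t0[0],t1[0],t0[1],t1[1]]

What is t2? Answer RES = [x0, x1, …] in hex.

t0 = [0x7d, 0xb9, 0x89, 0x50]
t1 = [0x7d, 0x89, 0xb9, 0x50]
t2 = [0x7d, 0x7d, 0xb9, 0x89]

RES = [0x7d, 0x7d, 0xb9, 0x89]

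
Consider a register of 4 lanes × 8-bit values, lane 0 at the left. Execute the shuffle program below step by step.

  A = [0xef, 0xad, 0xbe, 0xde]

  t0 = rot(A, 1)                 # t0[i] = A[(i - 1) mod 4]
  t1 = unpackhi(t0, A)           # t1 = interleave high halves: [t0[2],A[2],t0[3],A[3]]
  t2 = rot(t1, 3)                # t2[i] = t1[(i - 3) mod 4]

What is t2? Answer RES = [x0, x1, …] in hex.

RES = [ 0xbe  0xbe  0xde  0xad ]

t0 = [0xde, 0xef, 0xad, 0xbe]
t1 = [0xad, 0xbe, 0xbe, 0xde]
t2 = [0xbe, 0xbe, 0xde, 0xad]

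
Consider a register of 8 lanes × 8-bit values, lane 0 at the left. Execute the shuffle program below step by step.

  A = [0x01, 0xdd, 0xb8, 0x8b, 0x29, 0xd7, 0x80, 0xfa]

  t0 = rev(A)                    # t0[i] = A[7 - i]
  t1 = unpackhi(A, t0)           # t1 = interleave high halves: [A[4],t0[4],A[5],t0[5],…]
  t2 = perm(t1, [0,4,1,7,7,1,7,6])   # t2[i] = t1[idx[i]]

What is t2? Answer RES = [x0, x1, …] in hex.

RES = [0x29, 0x80, 0x8b, 0x01, 0x01, 0x8b, 0x01, 0xfa]

t0 = [0xfa, 0x80, 0xd7, 0x29, 0x8b, 0xb8, 0xdd, 0x01]
t1 = [0x29, 0x8b, 0xd7, 0xb8, 0x80, 0xdd, 0xfa, 0x01]
t2 = [0x29, 0x80, 0x8b, 0x01, 0x01, 0x8b, 0x01, 0xfa]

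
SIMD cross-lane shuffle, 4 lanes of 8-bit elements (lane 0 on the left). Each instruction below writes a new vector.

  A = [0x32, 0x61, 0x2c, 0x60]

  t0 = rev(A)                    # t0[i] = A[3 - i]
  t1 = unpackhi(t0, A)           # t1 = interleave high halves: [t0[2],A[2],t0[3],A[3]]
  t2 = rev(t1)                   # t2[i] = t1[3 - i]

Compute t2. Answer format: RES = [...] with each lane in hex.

RES = [ 0x60  0x32  0x2c  0x61 ]

→ t0 |60|2c|61|32|
→ t1 |61|2c|32|60|
→ t2 |60|32|2c|61|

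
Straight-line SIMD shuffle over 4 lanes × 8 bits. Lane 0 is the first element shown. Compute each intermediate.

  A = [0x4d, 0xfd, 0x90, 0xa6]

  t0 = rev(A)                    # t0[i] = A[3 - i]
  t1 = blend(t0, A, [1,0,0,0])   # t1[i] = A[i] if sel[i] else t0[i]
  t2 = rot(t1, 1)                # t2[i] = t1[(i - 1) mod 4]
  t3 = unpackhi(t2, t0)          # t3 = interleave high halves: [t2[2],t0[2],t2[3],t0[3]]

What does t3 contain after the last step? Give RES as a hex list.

RES = [ 0x90  0xfd  0xfd  0x4d ]

t0 = [0xa6, 0x90, 0xfd, 0x4d]
t1 = [0x4d, 0x90, 0xfd, 0x4d]
t2 = [0x4d, 0x4d, 0x90, 0xfd]
t3 = [0x90, 0xfd, 0xfd, 0x4d]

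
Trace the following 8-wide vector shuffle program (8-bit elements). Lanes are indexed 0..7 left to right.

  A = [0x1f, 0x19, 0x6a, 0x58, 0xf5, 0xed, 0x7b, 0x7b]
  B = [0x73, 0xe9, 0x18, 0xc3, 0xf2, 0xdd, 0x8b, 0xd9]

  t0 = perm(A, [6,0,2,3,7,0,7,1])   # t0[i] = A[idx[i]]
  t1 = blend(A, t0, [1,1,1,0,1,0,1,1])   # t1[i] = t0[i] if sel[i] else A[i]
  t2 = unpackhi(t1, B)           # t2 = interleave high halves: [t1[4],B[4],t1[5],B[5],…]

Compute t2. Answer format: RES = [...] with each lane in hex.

  t0: 7b 1f 6a 58 7b 1f 7b 19
  t1: 7b 1f 6a 58 7b ed 7b 19
  t2: 7b f2 ed dd 7b 8b 19 d9

RES = [0x7b, 0xf2, 0xed, 0xdd, 0x7b, 0x8b, 0x19, 0xd9]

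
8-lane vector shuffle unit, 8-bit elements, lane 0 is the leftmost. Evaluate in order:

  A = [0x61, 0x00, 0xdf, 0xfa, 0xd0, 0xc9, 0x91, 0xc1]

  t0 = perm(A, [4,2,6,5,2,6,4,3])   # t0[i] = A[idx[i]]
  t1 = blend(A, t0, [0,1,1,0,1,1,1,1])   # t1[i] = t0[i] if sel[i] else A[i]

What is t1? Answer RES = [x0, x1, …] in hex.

→ t0 |d0|df|91|c9|df|91|d0|fa|
→ t1 |61|df|91|fa|df|91|d0|fa|

RES = [ 0x61  0xdf  0x91  0xfa  0xdf  0x91  0xd0  0xfa ]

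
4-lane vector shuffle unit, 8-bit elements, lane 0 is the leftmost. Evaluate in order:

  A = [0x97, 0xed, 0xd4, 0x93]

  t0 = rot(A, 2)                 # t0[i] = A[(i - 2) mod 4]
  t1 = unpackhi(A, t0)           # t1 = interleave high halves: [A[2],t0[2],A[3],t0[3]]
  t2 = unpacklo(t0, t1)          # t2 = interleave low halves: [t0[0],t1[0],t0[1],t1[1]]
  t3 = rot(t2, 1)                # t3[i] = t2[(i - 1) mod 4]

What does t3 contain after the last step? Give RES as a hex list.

  t0: d4 93 97 ed
  t1: d4 97 93 ed
  t2: d4 d4 93 97
  t3: 97 d4 d4 93

RES = [0x97, 0xd4, 0xd4, 0x93]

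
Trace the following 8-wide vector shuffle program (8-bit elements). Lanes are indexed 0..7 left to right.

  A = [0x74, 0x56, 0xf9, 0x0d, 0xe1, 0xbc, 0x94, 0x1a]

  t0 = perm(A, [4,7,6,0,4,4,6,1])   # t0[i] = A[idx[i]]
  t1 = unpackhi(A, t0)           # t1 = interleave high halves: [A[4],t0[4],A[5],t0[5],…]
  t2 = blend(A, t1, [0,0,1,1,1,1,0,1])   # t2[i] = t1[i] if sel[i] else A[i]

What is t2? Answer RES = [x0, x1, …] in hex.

RES = [0x74, 0x56, 0xbc, 0xe1, 0x94, 0x94, 0x94, 0x56]

  t0: e1 1a 94 74 e1 e1 94 56
  t1: e1 e1 bc e1 94 94 1a 56
  t2: 74 56 bc e1 94 94 94 56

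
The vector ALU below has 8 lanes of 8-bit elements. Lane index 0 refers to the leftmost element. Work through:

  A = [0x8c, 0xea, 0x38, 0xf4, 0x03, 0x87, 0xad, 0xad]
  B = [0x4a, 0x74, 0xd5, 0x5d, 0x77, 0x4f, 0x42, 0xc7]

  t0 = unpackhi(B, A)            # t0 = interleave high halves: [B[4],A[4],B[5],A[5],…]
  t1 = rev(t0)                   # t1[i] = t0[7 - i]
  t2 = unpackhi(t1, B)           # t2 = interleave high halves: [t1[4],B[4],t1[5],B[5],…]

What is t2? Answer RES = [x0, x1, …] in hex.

  t0: 77 03 4f 87 42 ad c7 ad
  t1: ad c7 ad 42 87 4f 03 77
  t2: 87 77 4f 4f 03 42 77 c7

RES = [0x87, 0x77, 0x4f, 0x4f, 0x03, 0x42, 0x77, 0xc7]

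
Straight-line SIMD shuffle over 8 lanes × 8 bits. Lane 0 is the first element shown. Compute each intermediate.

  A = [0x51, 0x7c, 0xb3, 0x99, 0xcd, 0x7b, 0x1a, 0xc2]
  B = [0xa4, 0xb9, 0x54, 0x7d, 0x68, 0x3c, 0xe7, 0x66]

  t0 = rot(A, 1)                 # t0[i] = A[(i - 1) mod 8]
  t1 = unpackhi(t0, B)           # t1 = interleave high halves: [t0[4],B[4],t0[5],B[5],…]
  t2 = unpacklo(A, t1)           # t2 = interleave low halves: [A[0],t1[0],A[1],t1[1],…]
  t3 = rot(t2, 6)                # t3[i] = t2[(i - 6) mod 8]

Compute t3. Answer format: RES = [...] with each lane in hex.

  t0: c2 51 7c b3 99 cd 7b 1a
  t1: 99 68 cd 3c 7b e7 1a 66
  t2: 51 99 7c 68 b3 cd 99 3c
  t3: 7c 68 b3 cd 99 3c 51 99

RES = [ 0x7c  0x68  0xb3  0xcd  0x99  0x3c  0x51  0x99 ]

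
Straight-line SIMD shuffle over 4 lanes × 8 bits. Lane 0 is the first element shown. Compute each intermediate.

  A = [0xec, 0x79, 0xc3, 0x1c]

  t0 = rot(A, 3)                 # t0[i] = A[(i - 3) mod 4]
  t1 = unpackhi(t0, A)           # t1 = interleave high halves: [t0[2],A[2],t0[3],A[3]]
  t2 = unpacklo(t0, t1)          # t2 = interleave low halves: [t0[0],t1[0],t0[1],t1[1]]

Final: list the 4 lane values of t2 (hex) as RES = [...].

RES = [ 0x79  0x1c  0xc3  0xc3 ]

t0 = [0x79, 0xc3, 0x1c, 0xec]
t1 = [0x1c, 0xc3, 0xec, 0x1c]
t2 = [0x79, 0x1c, 0xc3, 0xc3]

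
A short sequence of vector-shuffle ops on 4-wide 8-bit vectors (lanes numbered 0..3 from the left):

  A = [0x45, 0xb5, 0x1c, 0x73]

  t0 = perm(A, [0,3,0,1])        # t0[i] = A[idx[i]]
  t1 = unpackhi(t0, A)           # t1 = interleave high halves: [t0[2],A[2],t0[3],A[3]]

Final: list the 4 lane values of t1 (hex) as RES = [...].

→ t0 |45|73|45|b5|
→ t1 |45|1c|b5|73|

RES = [ 0x45  0x1c  0xb5  0x73 ]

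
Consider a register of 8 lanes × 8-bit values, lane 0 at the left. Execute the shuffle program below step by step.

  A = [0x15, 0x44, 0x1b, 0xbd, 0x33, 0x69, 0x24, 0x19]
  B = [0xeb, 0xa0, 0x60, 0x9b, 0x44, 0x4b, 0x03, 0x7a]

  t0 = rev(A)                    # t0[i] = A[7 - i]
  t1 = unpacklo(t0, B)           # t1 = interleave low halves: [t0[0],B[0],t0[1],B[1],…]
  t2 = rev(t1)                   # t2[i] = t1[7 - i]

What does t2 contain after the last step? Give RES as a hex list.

RES = [ 0x9b  0x33  0x60  0x69  0xa0  0x24  0xeb  0x19 ]

  t0: 19 24 69 33 bd 1b 44 15
  t1: 19 eb 24 a0 69 60 33 9b
  t2: 9b 33 60 69 a0 24 eb 19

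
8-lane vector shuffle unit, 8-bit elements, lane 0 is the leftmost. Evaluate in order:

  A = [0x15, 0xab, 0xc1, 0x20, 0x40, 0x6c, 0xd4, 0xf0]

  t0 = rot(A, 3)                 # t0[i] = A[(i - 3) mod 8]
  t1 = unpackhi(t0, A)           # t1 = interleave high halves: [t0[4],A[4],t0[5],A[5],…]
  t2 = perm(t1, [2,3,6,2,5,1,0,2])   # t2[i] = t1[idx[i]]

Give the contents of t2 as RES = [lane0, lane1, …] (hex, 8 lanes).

RES = [0xc1, 0x6c, 0x40, 0xc1, 0xd4, 0x40, 0xab, 0xc1]

t0 = [0x6c, 0xd4, 0xf0, 0x15, 0xab, 0xc1, 0x20, 0x40]
t1 = [0xab, 0x40, 0xc1, 0x6c, 0x20, 0xd4, 0x40, 0xf0]
t2 = [0xc1, 0x6c, 0x40, 0xc1, 0xd4, 0x40, 0xab, 0xc1]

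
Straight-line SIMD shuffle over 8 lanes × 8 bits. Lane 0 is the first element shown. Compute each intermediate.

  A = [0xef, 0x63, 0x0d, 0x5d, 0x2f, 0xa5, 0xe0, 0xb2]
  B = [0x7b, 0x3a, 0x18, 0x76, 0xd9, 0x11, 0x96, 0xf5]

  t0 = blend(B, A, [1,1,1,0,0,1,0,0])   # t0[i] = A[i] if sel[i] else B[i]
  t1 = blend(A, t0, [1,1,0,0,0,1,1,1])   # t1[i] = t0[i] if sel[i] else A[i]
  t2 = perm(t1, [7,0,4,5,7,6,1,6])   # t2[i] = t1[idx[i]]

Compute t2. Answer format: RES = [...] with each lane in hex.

RES = [0xf5, 0xef, 0x2f, 0xa5, 0xf5, 0x96, 0x63, 0x96]

→ t0 |ef|63|0d|76|d9|a5|96|f5|
→ t1 |ef|63|0d|5d|2f|a5|96|f5|
→ t2 |f5|ef|2f|a5|f5|96|63|96|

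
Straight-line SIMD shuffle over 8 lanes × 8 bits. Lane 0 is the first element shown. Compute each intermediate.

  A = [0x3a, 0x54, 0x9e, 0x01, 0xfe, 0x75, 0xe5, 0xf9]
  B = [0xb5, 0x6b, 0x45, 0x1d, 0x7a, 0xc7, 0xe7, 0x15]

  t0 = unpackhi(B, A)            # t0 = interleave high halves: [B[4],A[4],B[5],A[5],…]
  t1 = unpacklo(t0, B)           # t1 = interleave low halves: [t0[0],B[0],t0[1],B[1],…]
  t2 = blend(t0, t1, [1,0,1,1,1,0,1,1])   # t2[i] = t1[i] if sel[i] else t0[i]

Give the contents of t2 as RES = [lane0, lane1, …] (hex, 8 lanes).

→ t0 |7a|fe|c7|75|e7|e5|15|f9|
→ t1 |7a|b5|fe|6b|c7|45|75|1d|
→ t2 |7a|fe|fe|6b|c7|e5|75|1d|

RES = [0x7a, 0xfe, 0xfe, 0x6b, 0xc7, 0xe5, 0x75, 0x1d]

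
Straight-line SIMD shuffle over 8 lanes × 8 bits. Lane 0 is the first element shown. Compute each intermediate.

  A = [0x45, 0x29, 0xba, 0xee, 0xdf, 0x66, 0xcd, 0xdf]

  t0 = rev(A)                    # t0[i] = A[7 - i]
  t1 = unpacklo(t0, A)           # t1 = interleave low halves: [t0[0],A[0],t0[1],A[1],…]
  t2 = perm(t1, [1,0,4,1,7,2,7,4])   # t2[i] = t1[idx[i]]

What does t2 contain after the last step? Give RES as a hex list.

→ t0 |df|cd|66|df|ee|ba|29|45|
→ t1 |df|45|cd|29|66|ba|df|ee|
→ t2 |45|df|66|45|ee|cd|ee|66|

RES = [ 0x45  0xdf  0x66  0x45  0xee  0xcd  0xee  0x66 ]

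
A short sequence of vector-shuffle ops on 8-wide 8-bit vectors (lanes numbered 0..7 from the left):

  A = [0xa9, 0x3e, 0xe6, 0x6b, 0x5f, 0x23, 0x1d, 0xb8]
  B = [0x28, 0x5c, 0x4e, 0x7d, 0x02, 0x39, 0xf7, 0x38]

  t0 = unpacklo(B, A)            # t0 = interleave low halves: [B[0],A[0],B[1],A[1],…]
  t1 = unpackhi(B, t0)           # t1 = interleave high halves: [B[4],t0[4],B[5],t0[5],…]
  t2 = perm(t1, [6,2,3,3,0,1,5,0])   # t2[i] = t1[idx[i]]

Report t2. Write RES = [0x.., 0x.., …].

t0 = [0x28, 0xa9, 0x5c, 0x3e, 0x4e, 0xe6, 0x7d, 0x6b]
t1 = [0x02, 0x4e, 0x39, 0xe6, 0xf7, 0x7d, 0x38, 0x6b]
t2 = [0x38, 0x39, 0xe6, 0xe6, 0x02, 0x4e, 0x7d, 0x02]

RES = [0x38, 0x39, 0xe6, 0xe6, 0x02, 0x4e, 0x7d, 0x02]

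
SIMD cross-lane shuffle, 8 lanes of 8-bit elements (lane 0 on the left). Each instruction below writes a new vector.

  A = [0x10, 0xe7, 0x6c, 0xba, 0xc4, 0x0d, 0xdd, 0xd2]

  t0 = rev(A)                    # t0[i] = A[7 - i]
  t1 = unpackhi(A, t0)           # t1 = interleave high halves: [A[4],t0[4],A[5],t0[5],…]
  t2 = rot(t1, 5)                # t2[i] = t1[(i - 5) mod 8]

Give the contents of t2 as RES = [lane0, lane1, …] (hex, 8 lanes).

→ t0 |d2|dd|0d|c4|ba|6c|e7|10|
→ t1 |c4|ba|0d|6c|dd|e7|d2|10|
→ t2 |6c|dd|e7|d2|10|c4|ba|0d|

RES = [ 0x6c  0xdd  0xe7  0xd2  0x10  0xc4  0xba  0x0d ]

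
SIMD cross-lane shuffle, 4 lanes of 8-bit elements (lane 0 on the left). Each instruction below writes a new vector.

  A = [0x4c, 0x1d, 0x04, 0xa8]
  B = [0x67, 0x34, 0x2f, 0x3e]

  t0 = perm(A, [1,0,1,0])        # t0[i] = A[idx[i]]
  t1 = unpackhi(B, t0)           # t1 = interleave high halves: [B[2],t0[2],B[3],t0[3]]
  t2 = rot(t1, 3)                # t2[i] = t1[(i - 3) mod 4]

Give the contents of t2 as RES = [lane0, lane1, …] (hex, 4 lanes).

t0 = [0x1d, 0x4c, 0x1d, 0x4c]
t1 = [0x2f, 0x1d, 0x3e, 0x4c]
t2 = [0x1d, 0x3e, 0x4c, 0x2f]

RES = [ 0x1d  0x3e  0x4c  0x2f ]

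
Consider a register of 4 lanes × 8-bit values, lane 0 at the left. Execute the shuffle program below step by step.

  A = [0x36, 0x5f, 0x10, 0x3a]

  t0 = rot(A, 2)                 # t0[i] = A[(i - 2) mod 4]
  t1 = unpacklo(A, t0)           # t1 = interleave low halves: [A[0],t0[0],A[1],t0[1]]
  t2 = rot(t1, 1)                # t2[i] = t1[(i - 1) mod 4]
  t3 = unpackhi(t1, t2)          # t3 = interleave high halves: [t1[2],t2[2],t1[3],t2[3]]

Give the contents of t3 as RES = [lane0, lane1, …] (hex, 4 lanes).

RES = [0x5f, 0x10, 0x3a, 0x5f]

  t0: 10 3a 36 5f
  t1: 36 10 5f 3a
  t2: 3a 36 10 5f
  t3: 5f 10 3a 5f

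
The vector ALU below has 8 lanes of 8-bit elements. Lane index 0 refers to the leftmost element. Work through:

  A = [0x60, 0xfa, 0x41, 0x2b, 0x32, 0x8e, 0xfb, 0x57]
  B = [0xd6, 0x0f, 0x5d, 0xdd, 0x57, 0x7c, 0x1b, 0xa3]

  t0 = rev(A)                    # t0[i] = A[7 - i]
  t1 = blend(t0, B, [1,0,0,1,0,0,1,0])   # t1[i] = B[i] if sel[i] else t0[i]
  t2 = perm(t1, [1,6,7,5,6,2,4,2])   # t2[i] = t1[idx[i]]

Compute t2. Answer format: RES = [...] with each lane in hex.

→ t0 |57|fb|8e|32|2b|41|fa|60|
→ t1 |d6|fb|8e|dd|2b|41|1b|60|
→ t2 |fb|1b|60|41|1b|8e|2b|8e|

RES = [0xfb, 0x1b, 0x60, 0x41, 0x1b, 0x8e, 0x2b, 0x8e]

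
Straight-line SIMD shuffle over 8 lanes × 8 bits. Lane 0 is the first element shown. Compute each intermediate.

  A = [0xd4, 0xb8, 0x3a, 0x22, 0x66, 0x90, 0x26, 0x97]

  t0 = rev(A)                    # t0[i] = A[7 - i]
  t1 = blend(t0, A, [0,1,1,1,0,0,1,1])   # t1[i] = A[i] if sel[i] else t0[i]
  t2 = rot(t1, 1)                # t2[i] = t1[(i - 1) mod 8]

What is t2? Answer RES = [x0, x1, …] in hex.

RES = [0x97, 0x97, 0xb8, 0x3a, 0x22, 0x22, 0x3a, 0x26]

t0 = [0x97, 0x26, 0x90, 0x66, 0x22, 0x3a, 0xb8, 0xd4]
t1 = [0x97, 0xb8, 0x3a, 0x22, 0x22, 0x3a, 0x26, 0x97]
t2 = [0x97, 0x97, 0xb8, 0x3a, 0x22, 0x22, 0x3a, 0x26]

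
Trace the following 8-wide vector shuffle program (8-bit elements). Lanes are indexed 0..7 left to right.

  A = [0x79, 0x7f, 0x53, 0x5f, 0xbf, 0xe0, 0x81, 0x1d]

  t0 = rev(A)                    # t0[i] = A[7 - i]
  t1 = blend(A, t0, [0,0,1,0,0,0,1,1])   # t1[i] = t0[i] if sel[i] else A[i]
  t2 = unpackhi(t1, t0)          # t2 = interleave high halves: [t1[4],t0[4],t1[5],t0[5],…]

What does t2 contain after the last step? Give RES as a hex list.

  t0: 1d 81 e0 bf 5f 53 7f 79
  t1: 79 7f e0 5f bf e0 7f 79
  t2: bf 5f e0 53 7f 7f 79 79

RES = [0xbf, 0x5f, 0xe0, 0x53, 0x7f, 0x7f, 0x79, 0x79]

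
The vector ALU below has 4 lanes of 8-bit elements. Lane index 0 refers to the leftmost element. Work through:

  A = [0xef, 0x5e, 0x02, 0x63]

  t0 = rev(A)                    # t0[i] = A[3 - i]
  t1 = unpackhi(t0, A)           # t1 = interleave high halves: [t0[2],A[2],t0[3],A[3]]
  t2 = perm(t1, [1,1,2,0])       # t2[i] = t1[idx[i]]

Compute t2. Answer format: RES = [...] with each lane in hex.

RES = [ 0x02  0x02  0xef  0x5e ]

  t0: 63 02 5e ef
  t1: 5e 02 ef 63
  t2: 02 02 ef 5e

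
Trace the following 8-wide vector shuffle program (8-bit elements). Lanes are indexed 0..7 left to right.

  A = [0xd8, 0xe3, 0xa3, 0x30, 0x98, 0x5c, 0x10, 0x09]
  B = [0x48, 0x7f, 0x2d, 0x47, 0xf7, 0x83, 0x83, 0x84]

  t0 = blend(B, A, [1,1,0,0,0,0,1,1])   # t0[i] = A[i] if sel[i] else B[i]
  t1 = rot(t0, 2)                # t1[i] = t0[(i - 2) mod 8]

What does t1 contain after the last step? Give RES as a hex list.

t0 = [0xd8, 0xe3, 0x2d, 0x47, 0xf7, 0x83, 0x10, 0x09]
t1 = [0x10, 0x09, 0xd8, 0xe3, 0x2d, 0x47, 0xf7, 0x83]

RES = [ 0x10  0x09  0xd8  0xe3  0x2d  0x47  0xf7  0x83 ]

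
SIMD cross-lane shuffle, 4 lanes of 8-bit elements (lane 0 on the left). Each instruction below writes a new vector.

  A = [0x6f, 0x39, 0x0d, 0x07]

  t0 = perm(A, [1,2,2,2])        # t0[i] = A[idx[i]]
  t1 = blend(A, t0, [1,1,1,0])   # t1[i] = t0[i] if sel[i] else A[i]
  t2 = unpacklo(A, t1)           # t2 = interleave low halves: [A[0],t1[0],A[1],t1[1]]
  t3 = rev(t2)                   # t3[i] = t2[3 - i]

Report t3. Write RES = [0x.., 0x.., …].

RES = [0x0d, 0x39, 0x39, 0x6f]

  t0: 39 0d 0d 0d
  t1: 39 0d 0d 07
  t2: 6f 39 39 0d
  t3: 0d 39 39 6f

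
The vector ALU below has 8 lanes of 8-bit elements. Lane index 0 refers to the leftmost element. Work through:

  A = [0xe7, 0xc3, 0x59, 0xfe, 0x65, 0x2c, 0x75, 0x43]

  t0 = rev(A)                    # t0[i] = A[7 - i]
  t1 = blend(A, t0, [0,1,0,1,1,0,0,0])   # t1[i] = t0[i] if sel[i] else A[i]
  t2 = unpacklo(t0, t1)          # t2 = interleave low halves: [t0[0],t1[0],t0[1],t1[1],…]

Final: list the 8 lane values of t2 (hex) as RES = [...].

t0 = [0x43, 0x75, 0x2c, 0x65, 0xfe, 0x59, 0xc3, 0xe7]
t1 = [0xe7, 0x75, 0x59, 0x65, 0xfe, 0x2c, 0x75, 0x43]
t2 = [0x43, 0xe7, 0x75, 0x75, 0x2c, 0x59, 0x65, 0x65]

RES = [ 0x43  0xe7  0x75  0x75  0x2c  0x59  0x65  0x65 ]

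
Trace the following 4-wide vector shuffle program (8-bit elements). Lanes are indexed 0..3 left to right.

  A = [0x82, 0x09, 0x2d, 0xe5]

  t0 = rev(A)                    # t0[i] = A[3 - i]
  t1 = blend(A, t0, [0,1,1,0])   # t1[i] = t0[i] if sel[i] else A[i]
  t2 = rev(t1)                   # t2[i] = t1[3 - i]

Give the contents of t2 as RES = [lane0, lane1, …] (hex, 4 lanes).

  t0: e5 2d 09 82
  t1: 82 2d 09 e5
  t2: e5 09 2d 82

RES = [ 0xe5  0x09  0x2d  0x82 ]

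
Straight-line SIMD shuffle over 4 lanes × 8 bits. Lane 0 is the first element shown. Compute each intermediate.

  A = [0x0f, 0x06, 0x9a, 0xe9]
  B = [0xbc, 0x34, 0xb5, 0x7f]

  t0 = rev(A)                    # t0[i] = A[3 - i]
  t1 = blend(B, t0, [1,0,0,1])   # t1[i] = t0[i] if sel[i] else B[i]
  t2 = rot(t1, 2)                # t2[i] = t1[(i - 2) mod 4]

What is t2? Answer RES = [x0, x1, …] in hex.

→ t0 |e9|9a|06|0f|
→ t1 |e9|34|b5|0f|
→ t2 |b5|0f|e9|34|

RES = [0xb5, 0x0f, 0xe9, 0x34]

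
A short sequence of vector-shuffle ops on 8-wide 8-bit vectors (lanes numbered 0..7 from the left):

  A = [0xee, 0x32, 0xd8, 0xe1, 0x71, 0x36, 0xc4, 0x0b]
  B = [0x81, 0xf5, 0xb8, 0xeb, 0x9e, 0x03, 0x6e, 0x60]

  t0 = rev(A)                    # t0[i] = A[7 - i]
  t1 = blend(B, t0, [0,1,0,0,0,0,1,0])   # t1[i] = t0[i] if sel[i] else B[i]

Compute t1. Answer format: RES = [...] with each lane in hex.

t0 = [0x0b, 0xc4, 0x36, 0x71, 0xe1, 0xd8, 0x32, 0xee]
t1 = [0x81, 0xc4, 0xb8, 0xeb, 0x9e, 0x03, 0x32, 0x60]

RES = [0x81, 0xc4, 0xb8, 0xeb, 0x9e, 0x03, 0x32, 0x60]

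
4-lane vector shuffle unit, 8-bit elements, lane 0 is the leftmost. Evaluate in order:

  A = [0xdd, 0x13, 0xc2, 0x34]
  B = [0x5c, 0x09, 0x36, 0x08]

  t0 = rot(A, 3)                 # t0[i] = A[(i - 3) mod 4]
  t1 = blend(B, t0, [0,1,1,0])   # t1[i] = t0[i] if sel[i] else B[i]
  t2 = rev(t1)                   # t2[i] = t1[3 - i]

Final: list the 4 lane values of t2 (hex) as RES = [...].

RES = [ 0x08  0x34  0xc2  0x5c ]

  t0: 13 c2 34 dd
  t1: 5c c2 34 08
  t2: 08 34 c2 5c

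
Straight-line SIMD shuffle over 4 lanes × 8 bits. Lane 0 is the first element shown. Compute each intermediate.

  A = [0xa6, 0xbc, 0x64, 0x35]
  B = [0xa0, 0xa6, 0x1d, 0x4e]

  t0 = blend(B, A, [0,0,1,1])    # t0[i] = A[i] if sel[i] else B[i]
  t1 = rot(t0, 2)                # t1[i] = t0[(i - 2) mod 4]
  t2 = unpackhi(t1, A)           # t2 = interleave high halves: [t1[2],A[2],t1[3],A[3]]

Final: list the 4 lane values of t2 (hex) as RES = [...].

→ t0 |a0|a6|64|35|
→ t1 |64|35|a0|a6|
→ t2 |a0|64|a6|35|

RES = [0xa0, 0x64, 0xa6, 0x35]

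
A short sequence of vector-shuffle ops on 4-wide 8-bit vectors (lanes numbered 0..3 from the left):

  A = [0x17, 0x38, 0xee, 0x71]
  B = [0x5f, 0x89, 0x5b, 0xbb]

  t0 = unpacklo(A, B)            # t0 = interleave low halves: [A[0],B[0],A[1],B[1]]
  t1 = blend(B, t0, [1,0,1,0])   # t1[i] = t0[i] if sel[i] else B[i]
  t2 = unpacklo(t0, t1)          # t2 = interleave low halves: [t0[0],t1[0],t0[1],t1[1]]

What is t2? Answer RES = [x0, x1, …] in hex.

RES = [ 0x17  0x17  0x5f  0x89 ]

t0 = [0x17, 0x5f, 0x38, 0x89]
t1 = [0x17, 0x89, 0x38, 0xbb]
t2 = [0x17, 0x17, 0x5f, 0x89]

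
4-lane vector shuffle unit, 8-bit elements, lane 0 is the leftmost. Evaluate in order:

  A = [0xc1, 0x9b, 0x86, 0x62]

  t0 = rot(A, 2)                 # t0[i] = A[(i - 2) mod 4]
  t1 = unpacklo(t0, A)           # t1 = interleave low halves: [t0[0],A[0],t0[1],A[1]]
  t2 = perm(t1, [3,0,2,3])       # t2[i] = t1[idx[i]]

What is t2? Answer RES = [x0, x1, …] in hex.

RES = [ 0x9b  0x86  0x62  0x9b ]

  t0: 86 62 c1 9b
  t1: 86 c1 62 9b
  t2: 9b 86 62 9b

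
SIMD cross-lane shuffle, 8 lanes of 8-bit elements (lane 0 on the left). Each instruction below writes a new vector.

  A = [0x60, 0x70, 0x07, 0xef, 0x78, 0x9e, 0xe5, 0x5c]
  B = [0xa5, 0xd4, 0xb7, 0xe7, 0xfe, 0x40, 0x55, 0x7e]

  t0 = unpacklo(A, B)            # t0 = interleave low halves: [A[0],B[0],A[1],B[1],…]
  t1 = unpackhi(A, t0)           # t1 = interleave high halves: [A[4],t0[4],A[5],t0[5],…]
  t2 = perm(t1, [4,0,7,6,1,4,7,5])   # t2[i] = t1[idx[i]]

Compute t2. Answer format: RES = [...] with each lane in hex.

RES = [ 0xe5  0x78  0xe7  0x5c  0x07  0xe5  0xe7  0xef ]

→ t0 |60|a5|70|d4|07|b7|ef|e7|
→ t1 |78|07|9e|b7|e5|ef|5c|e7|
→ t2 |e5|78|e7|5c|07|e5|e7|ef|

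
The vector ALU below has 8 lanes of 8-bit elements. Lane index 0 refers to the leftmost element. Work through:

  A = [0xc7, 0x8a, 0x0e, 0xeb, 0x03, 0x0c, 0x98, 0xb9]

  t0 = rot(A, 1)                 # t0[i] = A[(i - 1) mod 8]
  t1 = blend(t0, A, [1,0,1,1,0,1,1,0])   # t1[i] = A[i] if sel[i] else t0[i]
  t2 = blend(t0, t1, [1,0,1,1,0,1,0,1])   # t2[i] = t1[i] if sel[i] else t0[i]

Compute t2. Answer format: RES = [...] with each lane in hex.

  t0: b9 c7 8a 0e eb 03 0c 98
  t1: c7 c7 0e eb eb 0c 98 98
  t2: c7 c7 0e eb eb 0c 0c 98

RES = [ 0xc7  0xc7  0x0e  0xeb  0xeb  0x0c  0x0c  0x98 ]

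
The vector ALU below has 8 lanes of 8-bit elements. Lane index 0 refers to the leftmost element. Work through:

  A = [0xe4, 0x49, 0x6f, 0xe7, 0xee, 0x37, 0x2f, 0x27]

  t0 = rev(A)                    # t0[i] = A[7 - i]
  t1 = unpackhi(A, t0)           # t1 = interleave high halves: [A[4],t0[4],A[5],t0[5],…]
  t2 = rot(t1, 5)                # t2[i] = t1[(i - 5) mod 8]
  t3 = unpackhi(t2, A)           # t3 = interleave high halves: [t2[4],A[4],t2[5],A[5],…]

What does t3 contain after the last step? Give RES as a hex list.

t0 = [0x27, 0x2f, 0x37, 0xee, 0xe7, 0x6f, 0x49, 0xe4]
t1 = [0xee, 0xe7, 0x37, 0x6f, 0x2f, 0x49, 0x27, 0xe4]
t2 = [0x6f, 0x2f, 0x49, 0x27, 0xe4, 0xee, 0xe7, 0x37]
t3 = [0xe4, 0xee, 0xee, 0x37, 0xe7, 0x2f, 0x37, 0x27]

RES = [ 0xe4  0xee  0xee  0x37  0xe7  0x2f  0x37  0x27 ]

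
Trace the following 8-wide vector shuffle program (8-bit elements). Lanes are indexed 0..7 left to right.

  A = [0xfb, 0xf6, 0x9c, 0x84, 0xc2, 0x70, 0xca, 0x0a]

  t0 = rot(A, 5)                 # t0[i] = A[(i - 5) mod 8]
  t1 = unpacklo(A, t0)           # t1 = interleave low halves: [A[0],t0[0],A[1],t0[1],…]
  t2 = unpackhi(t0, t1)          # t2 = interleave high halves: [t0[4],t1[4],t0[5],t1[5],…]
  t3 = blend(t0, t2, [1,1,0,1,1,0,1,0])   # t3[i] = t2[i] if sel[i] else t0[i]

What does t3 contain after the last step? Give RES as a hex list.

→ t0 |84|c2|70|ca|0a|fb|f6|9c|
→ t1 |fb|84|f6|c2|9c|70|84|ca|
→ t2 |0a|9c|fb|70|f6|84|9c|ca|
→ t3 |0a|9c|70|70|f6|fb|9c|9c|

RES = [0x0a, 0x9c, 0x70, 0x70, 0xf6, 0xfb, 0x9c, 0x9c]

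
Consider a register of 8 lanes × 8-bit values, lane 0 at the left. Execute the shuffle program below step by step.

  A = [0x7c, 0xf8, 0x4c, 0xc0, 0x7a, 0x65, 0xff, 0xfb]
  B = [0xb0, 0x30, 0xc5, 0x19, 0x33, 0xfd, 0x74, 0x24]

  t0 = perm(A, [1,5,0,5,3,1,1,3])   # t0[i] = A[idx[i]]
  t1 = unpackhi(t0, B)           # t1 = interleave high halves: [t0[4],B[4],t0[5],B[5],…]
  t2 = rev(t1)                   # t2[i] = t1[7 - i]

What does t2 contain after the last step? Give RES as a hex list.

RES = [0x24, 0xc0, 0x74, 0xf8, 0xfd, 0xf8, 0x33, 0xc0]

t0 = [0xf8, 0x65, 0x7c, 0x65, 0xc0, 0xf8, 0xf8, 0xc0]
t1 = [0xc0, 0x33, 0xf8, 0xfd, 0xf8, 0x74, 0xc0, 0x24]
t2 = [0x24, 0xc0, 0x74, 0xf8, 0xfd, 0xf8, 0x33, 0xc0]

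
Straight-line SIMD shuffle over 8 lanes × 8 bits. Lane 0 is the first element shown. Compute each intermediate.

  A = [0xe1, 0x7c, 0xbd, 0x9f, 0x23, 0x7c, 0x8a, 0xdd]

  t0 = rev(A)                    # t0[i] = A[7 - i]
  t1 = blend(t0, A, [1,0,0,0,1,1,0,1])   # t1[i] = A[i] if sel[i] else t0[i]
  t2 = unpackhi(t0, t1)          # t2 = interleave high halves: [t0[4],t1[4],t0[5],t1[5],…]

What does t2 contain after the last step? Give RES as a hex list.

RES = [ 0x9f  0x23  0xbd  0x7c  0x7c  0x7c  0xe1  0xdd ]

  t0: dd 8a 7c 23 9f bd 7c e1
  t1: e1 8a 7c 23 23 7c 7c dd
  t2: 9f 23 bd 7c 7c 7c e1 dd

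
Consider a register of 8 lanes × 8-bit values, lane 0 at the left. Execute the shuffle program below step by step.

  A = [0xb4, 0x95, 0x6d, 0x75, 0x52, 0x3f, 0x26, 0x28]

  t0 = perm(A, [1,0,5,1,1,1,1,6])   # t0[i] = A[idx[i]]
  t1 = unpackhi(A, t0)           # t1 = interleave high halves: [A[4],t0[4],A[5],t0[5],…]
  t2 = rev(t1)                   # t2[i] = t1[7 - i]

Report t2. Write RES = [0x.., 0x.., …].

→ t0 |95|b4|3f|95|95|95|95|26|
→ t1 |52|95|3f|95|26|95|28|26|
→ t2 |26|28|95|26|95|3f|95|52|

RES = [ 0x26  0x28  0x95  0x26  0x95  0x3f  0x95  0x52 ]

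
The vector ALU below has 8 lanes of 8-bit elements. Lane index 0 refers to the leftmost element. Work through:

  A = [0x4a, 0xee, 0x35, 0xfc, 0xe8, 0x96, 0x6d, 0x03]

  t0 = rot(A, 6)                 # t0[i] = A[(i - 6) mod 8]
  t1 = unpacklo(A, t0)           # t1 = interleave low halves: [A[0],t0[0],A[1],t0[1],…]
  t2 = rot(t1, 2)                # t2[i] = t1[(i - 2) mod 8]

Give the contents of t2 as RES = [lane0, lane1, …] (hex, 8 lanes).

RES = [ 0xfc  0x96  0x4a  0x35  0xee  0xfc  0x35  0xe8 ]

t0 = [0x35, 0xfc, 0xe8, 0x96, 0x6d, 0x03, 0x4a, 0xee]
t1 = [0x4a, 0x35, 0xee, 0xfc, 0x35, 0xe8, 0xfc, 0x96]
t2 = [0xfc, 0x96, 0x4a, 0x35, 0xee, 0xfc, 0x35, 0xe8]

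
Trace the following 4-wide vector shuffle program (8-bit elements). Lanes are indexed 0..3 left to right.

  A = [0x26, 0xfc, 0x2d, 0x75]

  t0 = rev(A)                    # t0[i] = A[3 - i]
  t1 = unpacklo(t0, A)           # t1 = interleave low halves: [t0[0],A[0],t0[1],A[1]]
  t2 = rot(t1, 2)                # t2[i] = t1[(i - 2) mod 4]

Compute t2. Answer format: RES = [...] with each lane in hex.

RES = [0x2d, 0xfc, 0x75, 0x26]

  t0: 75 2d fc 26
  t1: 75 26 2d fc
  t2: 2d fc 75 26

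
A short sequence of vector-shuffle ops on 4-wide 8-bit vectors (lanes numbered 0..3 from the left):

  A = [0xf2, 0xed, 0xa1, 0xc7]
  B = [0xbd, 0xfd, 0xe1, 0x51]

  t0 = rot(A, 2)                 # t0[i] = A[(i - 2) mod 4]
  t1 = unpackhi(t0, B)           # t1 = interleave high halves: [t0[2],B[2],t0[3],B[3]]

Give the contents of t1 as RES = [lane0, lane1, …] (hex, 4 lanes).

t0 = [0xa1, 0xc7, 0xf2, 0xed]
t1 = [0xf2, 0xe1, 0xed, 0x51]

RES = [ 0xf2  0xe1  0xed  0x51 ]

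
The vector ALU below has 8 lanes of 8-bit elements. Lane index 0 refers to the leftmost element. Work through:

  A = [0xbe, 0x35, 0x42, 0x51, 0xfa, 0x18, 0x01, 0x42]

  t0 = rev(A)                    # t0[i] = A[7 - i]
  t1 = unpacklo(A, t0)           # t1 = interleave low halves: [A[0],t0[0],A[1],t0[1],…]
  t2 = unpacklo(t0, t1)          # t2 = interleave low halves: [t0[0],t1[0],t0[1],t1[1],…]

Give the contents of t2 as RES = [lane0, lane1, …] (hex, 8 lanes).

RES = [0x42, 0xbe, 0x01, 0x42, 0x18, 0x35, 0xfa, 0x01]

  t0: 42 01 18 fa 51 42 35 be
  t1: be 42 35 01 42 18 51 fa
  t2: 42 be 01 42 18 35 fa 01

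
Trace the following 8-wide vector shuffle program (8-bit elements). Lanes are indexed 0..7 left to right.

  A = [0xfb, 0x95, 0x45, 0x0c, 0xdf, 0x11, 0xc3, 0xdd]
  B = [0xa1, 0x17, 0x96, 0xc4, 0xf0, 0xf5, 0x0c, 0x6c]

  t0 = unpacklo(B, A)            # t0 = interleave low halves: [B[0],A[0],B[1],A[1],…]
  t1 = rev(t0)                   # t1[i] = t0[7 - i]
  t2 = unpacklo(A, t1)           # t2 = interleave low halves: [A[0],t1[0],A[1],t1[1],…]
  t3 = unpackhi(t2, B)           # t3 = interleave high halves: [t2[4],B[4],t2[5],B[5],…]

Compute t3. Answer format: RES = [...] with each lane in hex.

  t0: a1 fb 17 95 96 45 c4 0c
  t1: 0c c4 45 96 95 17 fb a1
  t2: fb 0c 95 c4 45 45 0c 96
  t3: 45 f0 45 f5 0c 0c 96 6c

RES = [0x45, 0xf0, 0x45, 0xf5, 0x0c, 0x0c, 0x96, 0x6c]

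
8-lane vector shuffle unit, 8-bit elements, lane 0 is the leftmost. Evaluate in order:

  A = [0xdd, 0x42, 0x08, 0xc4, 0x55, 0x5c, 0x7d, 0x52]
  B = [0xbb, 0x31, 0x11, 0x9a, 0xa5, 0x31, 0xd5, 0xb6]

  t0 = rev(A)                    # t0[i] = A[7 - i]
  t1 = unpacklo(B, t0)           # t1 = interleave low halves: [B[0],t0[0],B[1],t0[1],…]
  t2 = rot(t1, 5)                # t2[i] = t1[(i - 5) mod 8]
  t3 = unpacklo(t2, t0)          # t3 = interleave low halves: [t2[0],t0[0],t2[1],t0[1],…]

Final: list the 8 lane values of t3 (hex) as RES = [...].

  t0: 52 7d 5c 55 c4 08 42 dd
  t1: bb 52 31 7d 11 5c 9a 55
  t2: 7d 11 5c 9a 55 bb 52 31
  t3: 7d 52 11 7d 5c 5c 9a 55

RES = [ 0x7d  0x52  0x11  0x7d  0x5c  0x5c  0x9a  0x55 ]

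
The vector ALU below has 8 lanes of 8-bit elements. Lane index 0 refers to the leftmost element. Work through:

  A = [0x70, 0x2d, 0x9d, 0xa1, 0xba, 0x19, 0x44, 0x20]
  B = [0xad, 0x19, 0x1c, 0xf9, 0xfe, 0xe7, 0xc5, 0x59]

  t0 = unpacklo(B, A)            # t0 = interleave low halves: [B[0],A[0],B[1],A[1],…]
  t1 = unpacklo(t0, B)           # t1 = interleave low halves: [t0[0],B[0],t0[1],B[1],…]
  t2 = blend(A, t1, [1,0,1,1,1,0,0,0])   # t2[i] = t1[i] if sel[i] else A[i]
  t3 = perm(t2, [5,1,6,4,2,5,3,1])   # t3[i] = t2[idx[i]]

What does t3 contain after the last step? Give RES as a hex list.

RES = [0x19, 0x2d, 0x44, 0x19, 0x70, 0x19, 0x19, 0x2d]

  t0: ad 70 19 2d 1c 9d f9 a1
  t1: ad ad 70 19 19 1c 2d f9
  t2: ad 2d 70 19 19 19 44 20
  t3: 19 2d 44 19 70 19 19 2d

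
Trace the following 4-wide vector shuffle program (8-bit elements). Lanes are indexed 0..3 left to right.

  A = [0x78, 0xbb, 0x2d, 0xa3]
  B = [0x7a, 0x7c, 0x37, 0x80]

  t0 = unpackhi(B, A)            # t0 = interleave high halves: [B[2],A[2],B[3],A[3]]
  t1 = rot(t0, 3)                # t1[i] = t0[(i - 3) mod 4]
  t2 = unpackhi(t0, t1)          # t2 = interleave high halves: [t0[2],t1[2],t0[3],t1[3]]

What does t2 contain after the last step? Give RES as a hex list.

  t0: 37 2d 80 a3
  t1: 2d 80 a3 37
  t2: 80 a3 a3 37

RES = [0x80, 0xa3, 0xa3, 0x37]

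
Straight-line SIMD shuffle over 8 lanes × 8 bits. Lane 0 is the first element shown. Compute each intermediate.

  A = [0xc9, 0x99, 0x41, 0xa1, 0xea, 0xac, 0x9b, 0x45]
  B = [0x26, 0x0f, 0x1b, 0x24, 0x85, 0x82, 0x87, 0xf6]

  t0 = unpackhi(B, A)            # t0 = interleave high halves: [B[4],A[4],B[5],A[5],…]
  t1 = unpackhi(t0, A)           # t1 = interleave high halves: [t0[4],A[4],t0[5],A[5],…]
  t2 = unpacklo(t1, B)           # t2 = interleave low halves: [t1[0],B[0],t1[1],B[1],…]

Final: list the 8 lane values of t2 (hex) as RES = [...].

RES = [0x87, 0x26, 0xea, 0x0f, 0x9b, 0x1b, 0xac, 0x24]

t0 = [0x85, 0xea, 0x82, 0xac, 0x87, 0x9b, 0xf6, 0x45]
t1 = [0x87, 0xea, 0x9b, 0xac, 0xf6, 0x9b, 0x45, 0x45]
t2 = [0x87, 0x26, 0xea, 0x0f, 0x9b, 0x1b, 0xac, 0x24]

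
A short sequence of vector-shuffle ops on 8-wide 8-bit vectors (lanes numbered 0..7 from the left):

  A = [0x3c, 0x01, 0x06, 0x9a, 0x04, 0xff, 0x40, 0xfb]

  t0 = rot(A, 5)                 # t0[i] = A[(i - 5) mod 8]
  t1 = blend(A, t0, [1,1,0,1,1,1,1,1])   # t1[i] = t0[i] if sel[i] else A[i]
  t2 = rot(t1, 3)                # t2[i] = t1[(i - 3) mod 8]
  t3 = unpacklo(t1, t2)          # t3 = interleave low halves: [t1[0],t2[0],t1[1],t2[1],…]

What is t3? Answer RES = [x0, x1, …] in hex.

t0 = [0x9a, 0x04, 0xff, 0x40, 0xfb, 0x3c, 0x01, 0x06]
t1 = [0x9a, 0x04, 0x06, 0x40, 0xfb, 0x3c, 0x01, 0x06]
t2 = [0x3c, 0x01, 0x06, 0x9a, 0x04, 0x06, 0x40, 0xfb]
t3 = [0x9a, 0x3c, 0x04, 0x01, 0x06, 0x06, 0x40, 0x9a]

RES = [0x9a, 0x3c, 0x04, 0x01, 0x06, 0x06, 0x40, 0x9a]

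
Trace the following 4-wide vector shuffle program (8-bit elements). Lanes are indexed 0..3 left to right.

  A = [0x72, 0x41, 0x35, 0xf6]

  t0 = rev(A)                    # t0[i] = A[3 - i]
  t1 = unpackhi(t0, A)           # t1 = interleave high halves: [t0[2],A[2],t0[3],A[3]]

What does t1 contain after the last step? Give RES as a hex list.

→ t0 |f6|35|41|72|
→ t1 |41|35|72|f6|

RES = [ 0x41  0x35  0x72  0xf6 ]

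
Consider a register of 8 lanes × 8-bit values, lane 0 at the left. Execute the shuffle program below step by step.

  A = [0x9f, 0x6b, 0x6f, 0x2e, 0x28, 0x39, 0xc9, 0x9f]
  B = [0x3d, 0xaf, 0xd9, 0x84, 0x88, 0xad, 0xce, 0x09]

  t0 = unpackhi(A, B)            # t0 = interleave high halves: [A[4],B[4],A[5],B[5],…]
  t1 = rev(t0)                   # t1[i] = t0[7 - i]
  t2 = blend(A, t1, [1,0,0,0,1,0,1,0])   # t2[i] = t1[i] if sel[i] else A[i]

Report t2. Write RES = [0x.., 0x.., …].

RES = [ 0x09  0x6b  0x6f  0x2e  0xad  0x39  0x88  0x9f ]

→ t0 |28|88|39|ad|c9|ce|9f|09|
→ t1 |09|9f|ce|c9|ad|39|88|28|
→ t2 |09|6b|6f|2e|ad|39|88|9f|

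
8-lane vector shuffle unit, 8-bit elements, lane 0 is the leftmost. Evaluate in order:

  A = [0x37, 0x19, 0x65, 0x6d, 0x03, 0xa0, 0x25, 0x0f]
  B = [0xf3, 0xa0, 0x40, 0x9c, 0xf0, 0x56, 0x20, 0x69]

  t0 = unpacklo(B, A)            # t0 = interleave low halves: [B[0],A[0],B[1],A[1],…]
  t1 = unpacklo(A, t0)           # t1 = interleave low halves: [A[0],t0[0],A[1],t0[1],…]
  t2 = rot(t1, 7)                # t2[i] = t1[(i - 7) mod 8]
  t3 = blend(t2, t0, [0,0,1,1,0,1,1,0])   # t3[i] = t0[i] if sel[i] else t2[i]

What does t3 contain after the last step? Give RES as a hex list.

RES = [ 0xf3  0x19  0xa0  0x19  0xa0  0x65  0x9c  0x37 ]

  t0: f3 37 a0 19 40 65 9c 6d
  t1: 37 f3 19 37 65 a0 6d 19
  t2: f3 19 37 65 a0 6d 19 37
  t3: f3 19 a0 19 a0 65 9c 37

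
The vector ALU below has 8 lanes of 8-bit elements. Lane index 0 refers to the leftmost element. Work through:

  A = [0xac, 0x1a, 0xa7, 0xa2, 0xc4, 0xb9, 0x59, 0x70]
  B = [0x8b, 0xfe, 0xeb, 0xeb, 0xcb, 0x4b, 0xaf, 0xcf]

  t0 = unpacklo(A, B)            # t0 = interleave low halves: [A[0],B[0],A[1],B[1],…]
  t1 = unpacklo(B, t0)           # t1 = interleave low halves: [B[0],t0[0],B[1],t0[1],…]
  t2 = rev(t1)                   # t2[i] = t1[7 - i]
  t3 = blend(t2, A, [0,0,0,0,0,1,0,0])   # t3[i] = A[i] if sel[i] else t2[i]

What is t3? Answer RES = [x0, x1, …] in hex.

RES = [ 0xfe  0xeb  0x1a  0xeb  0x8b  0xb9  0xac  0x8b ]

t0 = [0xac, 0x8b, 0x1a, 0xfe, 0xa7, 0xeb, 0xa2, 0xeb]
t1 = [0x8b, 0xac, 0xfe, 0x8b, 0xeb, 0x1a, 0xeb, 0xfe]
t2 = [0xfe, 0xeb, 0x1a, 0xeb, 0x8b, 0xfe, 0xac, 0x8b]
t3 = [0xfe, 0xeb, 0x1a, 0xeb, 0x8b, 0xb9, 0xac, 0x8b]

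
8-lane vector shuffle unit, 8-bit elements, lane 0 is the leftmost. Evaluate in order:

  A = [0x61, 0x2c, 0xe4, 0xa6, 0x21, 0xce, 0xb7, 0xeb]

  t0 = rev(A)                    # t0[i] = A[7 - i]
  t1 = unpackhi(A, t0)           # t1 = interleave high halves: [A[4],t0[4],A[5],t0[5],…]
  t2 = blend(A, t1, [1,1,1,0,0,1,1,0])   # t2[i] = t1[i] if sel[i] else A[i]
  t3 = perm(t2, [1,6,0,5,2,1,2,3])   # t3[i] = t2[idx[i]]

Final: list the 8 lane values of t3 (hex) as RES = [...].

→ t0 |eb|b7|ce|21|a6|e4|2c|61|
→ t1 |21|a6|ce|e4|b7|2c|eb|61|
→ t2 |21|a6|ce|a6|21|2c|eb|eb|
→ t3 |a6|eb|21|2c|ce|a6|ce|a6|

RES = [0xa6, 0xeb, 0x21, 0x2c, 0xce, 0xa6, 0xce, 0xa6]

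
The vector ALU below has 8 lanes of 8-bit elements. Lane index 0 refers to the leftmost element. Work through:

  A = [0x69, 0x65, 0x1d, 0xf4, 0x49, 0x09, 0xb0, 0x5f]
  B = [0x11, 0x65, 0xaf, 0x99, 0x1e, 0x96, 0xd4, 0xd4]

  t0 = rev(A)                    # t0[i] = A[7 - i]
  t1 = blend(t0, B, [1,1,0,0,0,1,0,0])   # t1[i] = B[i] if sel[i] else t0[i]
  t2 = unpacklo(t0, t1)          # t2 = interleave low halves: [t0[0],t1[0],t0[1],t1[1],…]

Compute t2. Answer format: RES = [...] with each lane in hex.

RES = [ 0x5f  0x11  0xb0  0x65  0x09  0x09  0x49  0x49 ]

t0 = [0x5f, 0xb0, 0x09, 0x49, 0xf4, 0x1d, 0x65, 0x69]
t1 = [0x11, 0x65, 0x09, 0x49, 0xf4, 0x96, 0x65, 0x69]
t2 = [0x5f, 0x11, 0xb0, 0x65, 0x09, 0x09, 0x49, 0x49]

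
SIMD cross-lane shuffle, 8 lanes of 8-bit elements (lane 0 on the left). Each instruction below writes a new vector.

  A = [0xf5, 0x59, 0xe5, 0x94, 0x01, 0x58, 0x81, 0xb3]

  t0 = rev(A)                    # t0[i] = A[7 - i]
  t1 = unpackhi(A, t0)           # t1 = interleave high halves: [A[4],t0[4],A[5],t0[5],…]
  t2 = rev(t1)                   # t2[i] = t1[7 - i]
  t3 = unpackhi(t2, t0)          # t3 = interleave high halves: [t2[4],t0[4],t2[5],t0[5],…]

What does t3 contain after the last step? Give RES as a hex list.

RES = [ 0xe5  0x94  0x58  0xe5  0x94  0x59  0x01  0xf5 ]

  t0: b3 81 58 01 94 e5 59 f5
  t1: 01 94 58 e5 81 59 b3 f5
  t2: f5 b3 59 81 e5 58 94 01
  t3: e5 94 58 e5 94 59 01 f5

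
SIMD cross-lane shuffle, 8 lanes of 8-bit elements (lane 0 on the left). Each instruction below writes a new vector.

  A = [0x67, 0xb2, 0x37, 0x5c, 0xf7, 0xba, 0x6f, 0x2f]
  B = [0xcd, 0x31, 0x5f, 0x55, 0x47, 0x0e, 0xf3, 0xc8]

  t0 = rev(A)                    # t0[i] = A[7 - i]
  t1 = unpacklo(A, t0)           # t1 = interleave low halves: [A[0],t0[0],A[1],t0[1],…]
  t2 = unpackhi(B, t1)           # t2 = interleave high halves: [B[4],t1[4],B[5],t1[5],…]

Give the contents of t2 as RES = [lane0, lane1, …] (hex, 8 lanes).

RES = [ 0x47  0x37  0x0e  0xba  0xf3  0x5c  0xc8  0xf7 ]

→ t0 |2f|6f|ba|f7|5c|37|b2|67|
→ t1 |67|2f|b2|6f|37|ba|5c|f7|
→ t2 |47|37|0e|ba|f3|5c|c8|f7|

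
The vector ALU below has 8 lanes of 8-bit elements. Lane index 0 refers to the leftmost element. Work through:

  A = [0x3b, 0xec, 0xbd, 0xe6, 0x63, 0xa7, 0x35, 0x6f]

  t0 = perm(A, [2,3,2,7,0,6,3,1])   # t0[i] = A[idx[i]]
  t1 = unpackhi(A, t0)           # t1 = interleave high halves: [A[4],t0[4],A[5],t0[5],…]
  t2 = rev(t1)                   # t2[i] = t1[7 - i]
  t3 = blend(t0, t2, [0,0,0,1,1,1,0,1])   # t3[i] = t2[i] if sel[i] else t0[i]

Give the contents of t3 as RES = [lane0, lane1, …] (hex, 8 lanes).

RES = [ 0xbd  0xe6  0xbd  0x35  0x35  0xa7  0xe6  0x63 ]

  t0: bd e6 bd 6f 3b 35 e6 ec
  t1: 63 3b a7 35 35 e6 6f ec
  t2: ec 6f e6 35 35 a7 3b 63
  t3: bd e6 bd 35 35 a7 e6 63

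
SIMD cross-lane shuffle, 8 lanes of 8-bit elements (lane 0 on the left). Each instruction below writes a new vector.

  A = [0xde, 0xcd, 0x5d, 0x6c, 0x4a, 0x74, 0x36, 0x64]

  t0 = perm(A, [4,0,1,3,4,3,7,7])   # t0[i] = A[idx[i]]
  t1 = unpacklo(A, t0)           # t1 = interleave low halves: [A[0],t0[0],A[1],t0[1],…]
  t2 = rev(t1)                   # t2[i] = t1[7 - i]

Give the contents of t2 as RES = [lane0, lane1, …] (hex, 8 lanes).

RES = [ 0x6c  0x6c  0xcd  0x5d  0xde  0xcd  0x4a  0xde ]

t0 = [0x4a, 0xde, 0xcd, 0x6c, 0x4a, 0x6c, 0x64, 0x64]
t1 = [0xde, 0x4a, 0xcd, 0xde, 0x5d, 0xcd, 0x6c, 0x6c]
t2 = [0x6c, 0x6c, 0xcd, 0x5d, 0xde, 0xcd, 0x4a, 0xde]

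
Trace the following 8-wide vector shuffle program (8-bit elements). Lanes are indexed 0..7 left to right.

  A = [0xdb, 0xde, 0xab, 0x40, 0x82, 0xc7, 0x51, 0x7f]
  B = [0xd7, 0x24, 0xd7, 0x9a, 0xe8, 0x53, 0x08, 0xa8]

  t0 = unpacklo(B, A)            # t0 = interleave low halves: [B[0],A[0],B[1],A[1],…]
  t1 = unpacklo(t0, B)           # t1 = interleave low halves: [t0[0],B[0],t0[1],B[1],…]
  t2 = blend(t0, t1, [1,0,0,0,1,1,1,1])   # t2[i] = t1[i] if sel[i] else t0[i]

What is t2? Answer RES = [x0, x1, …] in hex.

RES = [ 0xd7  0xdb  0x24  0xde  0x24  0xd7  0xde  0x9a ]

  t0: d7 db 24 de d7 ab 9a 40
  t1: d7 d7 db 24 24 d7 de 9a
  t2: d7 db 24 de 24 d7 de 9a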